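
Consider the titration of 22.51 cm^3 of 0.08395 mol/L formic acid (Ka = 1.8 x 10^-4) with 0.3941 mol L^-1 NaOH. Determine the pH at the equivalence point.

n(HCOOH) = 0.08395 x 0.02251 = 0.001890 mol; V(NaOH) at equivalence = 0.001890/0.3941 = 0.004795 L.
At equivalence all the acid is converted to HCOO-; total volume = 0.02251 + 0.004795 = 0.02731 L, so [HCOO-] = 0.001890/0.02731 = 0.06921 M.
Kb = Kw/Ka = 1.0e-14 / 1.8 x 10^-4 = 5.56e-11.
[OH^-] = sqrt(Kb x [HCOO-]) = sqrt(5.56e-11 x 0.06921) = 1.96e-6 M.
pOH = 5.71, so pH = 14.00 - 5.71 = 8.29.

8.29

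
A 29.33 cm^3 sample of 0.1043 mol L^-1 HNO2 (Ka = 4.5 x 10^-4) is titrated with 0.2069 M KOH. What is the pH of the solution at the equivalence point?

8.09

n(HNO2) = 0.1043 x 0.02933 = 0.003059 mol; V(KOH) at equivalence = 0.003059/0.2069 = 0.01479 L.
At equivalence all the acid is converted to NO2-; total volume = 0.02933 + 0.01479 = 0.04412 L, so [NO2-] = 0.003059/0.04412 = 0.06934 M.
Kb = Kw/Ka = 1.0e-14 / 4.5 x 10^-4 = 2.22e-11.
[OH^-] = sqrt(Kb x [NO2-]) = sqrt(2.22e-11 x 0.06934) = 1.24e-6 M.
pOH = 5.91, so pH = 14.00 - 5.91 = 8.09.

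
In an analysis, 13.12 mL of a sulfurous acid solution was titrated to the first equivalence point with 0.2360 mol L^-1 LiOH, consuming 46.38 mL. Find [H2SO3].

0.834 M

n(LiOH) = 0.2360 x 0.04638 = 0.01095 mol.
At the first equivalence point, 1 mol OH^- react per mol H2SO3, so n(H2SO3) = 0.01095 / 1 = 0.01095 mol.
[H2SO3] = 0.01095 / 0.01312 L = 0.834 M.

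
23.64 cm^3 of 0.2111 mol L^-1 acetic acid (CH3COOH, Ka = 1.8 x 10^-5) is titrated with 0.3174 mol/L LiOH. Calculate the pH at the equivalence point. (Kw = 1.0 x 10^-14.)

n(CH3COOH) = 0.2111 x 0.02364 = 0.004990 mol; V(LiOH) at equivalence = 0.004990/0.3174 = 0.01572 L.
At equivalence all the acid is converted to CH3COO-; total volume = 0.02364 + 0.01572 = 0.03936 L, so [CH3COO-] = 0.004990/0.03936 = 0.1268 M.
Kb = Kw/Ka = 1.0e-14 / 1.8 x 10^-5 = 5.56e-10.
[OH^-] = sqrt(Kb x [CH3COO-]) = sqrt(5.56e-10 x 0.1268) = 8.39e-6 M.
pOH = 5.08, so pH = 14.00 - 5.08 = 8.92.

8.92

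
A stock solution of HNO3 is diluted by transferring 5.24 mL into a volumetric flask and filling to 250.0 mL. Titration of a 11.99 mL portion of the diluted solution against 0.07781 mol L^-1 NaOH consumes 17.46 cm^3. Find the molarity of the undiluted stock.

n(NaOH) = 0.07781 x 0.01746 = 0.001359 mol.
n(HNO3) in the aliquot = 0.001359 mol.
[diluted HNO3] = 0.001359 / 0.01199 = 0.1133 M.
Dilution factor = 250.0/5.240 = 47.71, so [stock] = 0.1133 x 47.71 = 5.41 M.

5.41 M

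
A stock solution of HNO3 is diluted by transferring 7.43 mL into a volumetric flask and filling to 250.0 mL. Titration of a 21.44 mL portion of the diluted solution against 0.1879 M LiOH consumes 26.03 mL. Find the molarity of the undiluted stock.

7.68 M

n(LiOH) = 0.1879 x 0.02603 = 0.004891 mol.
n(HNO3) in the aliquot = 0.004891 mol.
[diluted HNO3] = 0.004891 / 0.02144 = 0.2281 M.
Dilution factor = 250.0/7.430 = 33.65, so [stock] = 0.2281 x 33.65 = 7.68 M.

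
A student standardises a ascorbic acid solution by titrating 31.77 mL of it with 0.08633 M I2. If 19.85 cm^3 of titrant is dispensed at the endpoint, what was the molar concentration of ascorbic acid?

0.0539 M

n(I2) = 0.08633 x 0.01985 = 0.001714 mol.
From the balanced equation, 1 mol I2 reacts with 1 mol ascorbic acid, so n(ascorbic acid) = 0.001714 x 1/1 = 0.001714 mol.
[ascorbic acid] = 0.001714 / 0.03177 L = 0.0539 M.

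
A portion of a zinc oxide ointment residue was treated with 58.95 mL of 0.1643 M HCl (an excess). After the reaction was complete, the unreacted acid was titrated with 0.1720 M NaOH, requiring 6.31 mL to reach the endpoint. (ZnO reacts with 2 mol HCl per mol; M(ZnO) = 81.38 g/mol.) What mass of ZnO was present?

0.350 g

Total n(HCl) added = 0.1643 x 0.05895 = 0.009685 mol.
n(NaOH) used = 0.1720 x 0.006310 = 0.001085 mol, which equals the excess n(HCl).
So n(HCl) consumed by the sample = 0.009685 - 0.001085 = 0.008600 mol.
n(ZnO) = 0.008600 / 2 = 0.004300 mol.
mass = 0.004300 mol x 81.38 g/mol = 0.350 g.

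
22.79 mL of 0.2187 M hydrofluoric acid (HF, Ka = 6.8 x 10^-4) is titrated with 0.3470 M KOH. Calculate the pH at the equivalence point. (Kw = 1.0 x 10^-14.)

n(HF) = 0.2187 x 0.02279 = 0.004984 mol; V(KOH) at equivalence = 0.004984/0.3470 = 0.01436 L.
At equivalence all the acid is converted to F-; total volume = 0.02279 + 0.01436 = 0.03715 L, so [F-] = 0.004984/0.03715 = 0.1342 M.
Kb = Kw/Ka = 1.0e-14 / 6.8 x 10^-4 = 1.47e-11.
[OH^-] = sqrt(Kb x [F-]) = sqrt(1.47e-11 x 0.1342) = 1.40e-6 M.
pOH = 5.85, so pH = 14.00 - 5.85 = 8.15.

8.15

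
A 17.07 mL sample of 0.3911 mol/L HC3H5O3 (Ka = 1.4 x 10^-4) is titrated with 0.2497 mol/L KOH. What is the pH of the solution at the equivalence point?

n(HC3H5O3) = 0.3911 x 0.01707 = 0.006676 mol; V(KOH) at equivalence = 0.006676/0.2497 = 0.02674 L.
At equivalence all the acid is converted to C3H5O3-; total volume = 0.01707 + 0.02674 = 0.04381 L, so [C3H5O3-] = 0.006676/0.04381 = 0.1524 M.
Kb = Kw/Ka = 1.0e-14 / 1.4 x 10^-4 = 7.14e-11.
[OH^-] = sqrt(Kb x [C3H5O3-]) = sqrt(7.14e-11 x 0.1524) = 3.30e-6 M.
pOH = 5.48, so pH = 14.00 - 5.48 = 8.52.

8.52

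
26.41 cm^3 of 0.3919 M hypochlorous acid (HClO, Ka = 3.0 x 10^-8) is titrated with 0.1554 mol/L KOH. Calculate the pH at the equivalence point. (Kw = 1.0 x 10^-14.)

10.28

n(HClO) = 0.3919 x 0.02641 = 0.01035 mol; V(KOH) at equivalence = 0.01035/0.1554 = 0.06660 L.
At equivalence all the acid is converted to ClO-; total volume = 0.02641 + 0.06660 = 0.09301 L, so [ClO-] = 0.01035/0.09301 = 0.1113 M.
Kb = Kw/Ka = 1.0e-14 / 3.0 x 10^-8 = 3.33e-7.
[OH^-] = sqrt(Kb x [ClO-]) = sqrt(3.33e-7 x 0.1113) = 0.000193 M.
pOH = 3.72, so pH = 14.00 - 3.72 = 10.28.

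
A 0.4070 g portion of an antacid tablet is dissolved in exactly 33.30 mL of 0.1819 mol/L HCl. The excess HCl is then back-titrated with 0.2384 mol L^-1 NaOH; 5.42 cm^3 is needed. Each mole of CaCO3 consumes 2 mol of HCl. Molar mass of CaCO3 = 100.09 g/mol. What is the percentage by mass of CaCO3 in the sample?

Total n(HCl) added = 0.1819 x 0.03330 = 0.006057 mol.
n(NaOH) used = 0.2384 x 0.005420 = 0.001292 mol, which equals the excess n(HCl).
So n(HCl) consumed by the sample = 0.006057 - 0.001292 = 0.004765 mol.
n(CaCO3) = 0.004765 / 2 = 0.002383 mol.
mass CaCO3 = 0.002383 x 100.09 = 0.2385 g, so %CaCO3 = 0.2385/0.4070 x 100 = 58.6%.

58.6%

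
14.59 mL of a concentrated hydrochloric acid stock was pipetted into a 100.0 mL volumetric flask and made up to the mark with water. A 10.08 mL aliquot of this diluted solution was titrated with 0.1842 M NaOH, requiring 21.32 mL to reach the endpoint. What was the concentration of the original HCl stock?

n(NaOH) = 0.1842 x 0.02132 = 0.003927 mol.
n(HCl) in the aliquot = 0.003927 mol.
[diluted HCl] = 0.003927 / 0.01008 = 0.3896 M.
Dilution factor = 100.0/14.59 = 6.854, so [stock] = 0.3896 x 6.854 = 2.67 M.

2.67 M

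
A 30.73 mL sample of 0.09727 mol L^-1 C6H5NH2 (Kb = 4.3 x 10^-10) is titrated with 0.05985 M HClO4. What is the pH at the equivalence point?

3.03

n(C6H5NH2) = 0.09727 x 0.03073 = 0.002989 mol; V(HClO4) at equivalence = 0.002989/0.05985 = 0.04994 L.
At equivalence the base is fully converted to C6H5NH3+; total volume = 0.08067 L, so [C6H5NH3+] = 0.002989/0.08067 = 0.03705 M.
Ka(C6H5NH3+) = Kw/Kb = 1.0e-14 / 4.3 x 10^-10 = 2.33e-5.
[H^+] = sqrt(Ka x [C6H5NH3+]) = sqrt(2.33e-5 x 0.03705) = 0.000928 M.
pH = -log(0.000928) = 3.03.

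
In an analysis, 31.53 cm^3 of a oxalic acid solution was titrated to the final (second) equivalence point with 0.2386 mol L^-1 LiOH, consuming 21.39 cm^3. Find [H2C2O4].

0.0809 M

n(LiOH) = 0.2386 x 0.02139 = 0.005104 mol.
At the final (second) equivalence point, 2 mol OH^- react per mol H2C2O4, so n(H2C2O4) = 0.005104 / 2 = 0.002552 mol.
[H2C2O4] = 0.002552 / 0.03153 L = 0.0809 M.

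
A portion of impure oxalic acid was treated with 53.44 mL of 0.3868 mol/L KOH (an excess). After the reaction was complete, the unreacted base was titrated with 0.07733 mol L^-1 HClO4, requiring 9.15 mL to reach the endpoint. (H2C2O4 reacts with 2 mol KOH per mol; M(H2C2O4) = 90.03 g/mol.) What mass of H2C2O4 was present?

0.899 g

Total n(KOH) added = 0.3868 x 0.05344 = 0.02067 mol.
n(HClO4) used = 0.07733 x 0.009150 = 0.0007076 mol, which equals the excess n(KOH).
So n(KOH) consumed by the sample = 0.02067 - 0.0007076 = 0.01996 mol.
n(H2C2O4) = 0.01996 / 2 = 0.009982 mol.
mass = 0.009982 mol x 90.03 g/mol = 0.899 g.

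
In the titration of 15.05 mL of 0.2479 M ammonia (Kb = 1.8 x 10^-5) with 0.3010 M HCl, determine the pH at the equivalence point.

n(NH3) = 0.2479 x 0.01505 = 0.003731 mol; V(HCl) at equivalence = 0.003731/0.3010 = 0.01240 L.
At equivalence the base is fully converted to NH4+; total volume = 0.02745 L, so [NH4+] = 0.003731/0.02745 = 0.1359 M.
Ka(NH4+) = Kw/Kb = 1.0e-14 / 1.8 x 10^-5 = 5.56e-10.
[H^+] = sqrt(Ka x [NH4+]) = sqrt(5.56e-10 x 0.1359) = 8.69e-6 M.
pH = -log(8.69e-6) = 5.06.

5.06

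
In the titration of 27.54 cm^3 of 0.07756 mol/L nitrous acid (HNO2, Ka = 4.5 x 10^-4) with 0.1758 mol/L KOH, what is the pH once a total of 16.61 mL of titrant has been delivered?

12.25

n(acid) = 0.07756 x 0.02754 = 0.002136 mol; n(KOH) added = 0.1758 x 0.01661 = 0.002920 mol.
Base is in excess by 0.002920 - 0.002136 = 0.0007840 mol in a total volume of 0.04415 L.
[OH^-] = 0.0007840/0.04415 = 0.01776 M, so pOH = 1.75 and pH = 14.00 - 1.75 = 12.25.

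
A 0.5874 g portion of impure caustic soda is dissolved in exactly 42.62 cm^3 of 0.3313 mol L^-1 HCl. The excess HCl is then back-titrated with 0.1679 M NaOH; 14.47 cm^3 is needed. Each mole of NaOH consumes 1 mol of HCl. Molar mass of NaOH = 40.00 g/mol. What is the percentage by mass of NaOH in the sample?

79.6%

Total n(HCl) added = 0.3313 x 0.04262 = 0.01412 mol.
n(NaOH) used = 0.1679 x 0.01447 = 0.002430 mol, which equals the excess n(HCl).
So n(HCl) consumed by the sample = 0.01412 - 0.002430 = 0.01169 mol.
n(NaOH) = 0.01169 / 1 = 0.01169 mol.
mass NaOH = 0.01169 x 40.00 = 0.4676 g, so %NaOH = 0.4676/0.5874 x 100 = 79.6%.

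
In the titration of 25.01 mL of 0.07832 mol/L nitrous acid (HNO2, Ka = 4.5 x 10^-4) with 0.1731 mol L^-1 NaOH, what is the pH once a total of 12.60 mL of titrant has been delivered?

n(acid) = 0.07832 x 0.02501 = 0.001959 mol; n(NaOH) added = 0.1731 x 0.01260 = 0.002181 mol.
Base is in excess by 0.002181 - 0.001959 = 0.0002223 mol in a total volume of 0.03761 L.
[OH^-] = 0.0002223/0.03761 = 0.005910 M, so pOH = 2.23 and pH = 14.00 - 2.23 = 11.77.

11.77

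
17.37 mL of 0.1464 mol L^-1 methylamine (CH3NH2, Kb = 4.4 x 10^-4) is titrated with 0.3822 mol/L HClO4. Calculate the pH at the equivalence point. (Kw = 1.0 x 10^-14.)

n(CH3NH2) = 0.1464 x 0.01737 = 0.002543 mol; V(HClO4) at equivalence = 0.002543/0.3822 = 0.006654 L.
At equivalence the base is fully converted to CH3NH3+; total volume = 0.02402 L, so [CH3NH3+] = 0.002543/0.02402 = 0.1059 M.
Ka(CH3NH3+) = Kw/Kb = 1.0e-14 / 4.4 x 10^-4 = 2.27e-11.
[H^+] = sqrt(Ka x [CH3NH3+]) = sqrt(2.27e-11 x 0.1059) = 1.55e-6 M.
pH = -log(1.55e-6) = 5.81.

5.81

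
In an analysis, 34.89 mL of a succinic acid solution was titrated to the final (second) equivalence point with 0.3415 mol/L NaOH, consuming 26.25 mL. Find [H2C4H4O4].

n(NaOH) = 0.3415 x 0.02625 = 0.008964 mol.
At the final (second) equivalence point, 2 mol OH^- react per mol H2C4H4O4, so n(H2C4H4O4) = 0.008964 / 2 = 0.004482 mol.
[H2C4H4O4] = 0.004482 / 0.03489 L = 0.128 M.

0.128 M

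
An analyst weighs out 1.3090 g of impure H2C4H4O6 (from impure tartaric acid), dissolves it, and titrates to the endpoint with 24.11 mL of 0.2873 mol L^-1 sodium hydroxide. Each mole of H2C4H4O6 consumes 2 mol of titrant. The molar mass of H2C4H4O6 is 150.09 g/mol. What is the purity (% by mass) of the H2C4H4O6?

n(NaOH) = 0.2873 x 0.02411 = 0.006927 mol.
n(H2C4H4O6) = 0.006927 / 2 = 0.003463 mol.
mass of H2C4H4O6 = 0.003463 x 150.09 = 0.5198 g.
% purity = 0.5198 / 1.3090 x 100 = 39.7%.

39.7%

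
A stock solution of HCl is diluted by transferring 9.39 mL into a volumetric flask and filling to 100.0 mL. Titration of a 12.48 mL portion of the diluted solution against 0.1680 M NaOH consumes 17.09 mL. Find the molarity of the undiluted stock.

2.45 M

n(NaOH) = 0.1680 x 0.01709 = 0.002871 mol.
n(HCl) in the aliquot = 0.002871 mol.
[diluted HCl] = 0.002871 / 0.01248 = 0.2301 M.
Dilution factor = 100.0/9.390 = 10.65, so [stock] = 0.2301 x 10.65 = 2.45 M.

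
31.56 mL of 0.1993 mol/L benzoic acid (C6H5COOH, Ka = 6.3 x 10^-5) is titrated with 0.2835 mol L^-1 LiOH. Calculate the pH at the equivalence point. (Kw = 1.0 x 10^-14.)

8.63

n(C6H5COOH) = 0.1993 x 0.03156 = 0.006290 mol; V(LiOH) at equivalence = 0.006290/0.2835 = 0.02219 L.
At equivalence all the acid is converted to C6H5COO-; total volume = 0.03156 + 0.02219 = 0.05375 L, so [C6H5COO-] = 0.006290/0.05375 = 0.1170 M.
Kb = Kw/Ka = 1.0e-14 / 6.3 x 10^-5 = 1.59e-10.
[OH^-] = sqrt(Kb x [C6H5COO-]) = sqrt(1.59e-10 x 0.1170) = 4.31e-6 M.
pOH = 5.37, so pH = 14.00 - 5.37 = 8.63.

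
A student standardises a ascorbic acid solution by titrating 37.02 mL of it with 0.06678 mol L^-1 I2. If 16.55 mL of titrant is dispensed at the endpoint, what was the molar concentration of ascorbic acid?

n(I2) = 0.06678 x 0.01655 = 0.001105 mol.
From the balanced equation, 1 mol I2 reacts with 1 mol ascorbic acid, so n(ascorbic acid) = 0.001105 x 1/1 = 0.001105 mol.
[ascorbic acid] = 0.001105 / 0.03702 L = 0.0299 M.

0.0299 M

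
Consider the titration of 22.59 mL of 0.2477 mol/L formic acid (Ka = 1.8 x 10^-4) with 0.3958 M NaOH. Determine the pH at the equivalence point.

8.46

n(HCOOH) = 0.2477 x 0.02259 = 0.005596 mol; V(NaOH) at equivalence = 0.005596/0.3958 = 0.01414 L.
At equivalence all the acid is converted to HCOO-; total volume = 0.02259 + 0.01414 = 0.03673 L, so [HCOO-] = 0.005596/0.03673 = 0.1524 M.
Kb = Kw/Ka = 1.0e-14 / 1.8 x 10^-4 = 5.56e-11.
[OH^-] = sqrt(Kb x [HCOO-]) = sqrt(5.56e-11 x 0.1524) = 2.91e-6 M.
pOH = 5.54, so pH = 14.00 - 5.54 = 8.46.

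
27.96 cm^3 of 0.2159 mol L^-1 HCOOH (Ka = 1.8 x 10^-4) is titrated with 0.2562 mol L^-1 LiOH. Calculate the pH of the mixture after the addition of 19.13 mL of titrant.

4.38

Initial n(HCOOH) = 0.2159 x 0.02796 = 0.006037 mol.
n(LiOH) added = 0.2562 x 0.01913 = 0.004901 mol, converting that many moles of HCOOH to HCOO-.
Remaining n(HCOOH) = 0.001135 mol; n(HCOO-) = 0.004901 mol.
By Henderson-Hasselbalch, pH = pKa + log([A^-]/[HA]) = 3.74 + log(0.004901/0.001135) = 3.74 + (+0.64) = 4.38.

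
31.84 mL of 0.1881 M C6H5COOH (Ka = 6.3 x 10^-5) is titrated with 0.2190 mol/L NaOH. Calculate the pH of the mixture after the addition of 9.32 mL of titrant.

Initial n(C6H5COOH) = 0.1881 x 0.03184 = 0.005989 mol.
n(NaOH) added = 0.2190 x 0.009320 = 0.002041 mol, converting that many moles of C6H5COOH to C6H5COO-.
Remaining n(C6H5COOH) = 0.003948 mol; n(C6H5COO-) = 0.002041 mol.
By Henderson-Hasselbalch, pH = pKa + log([A^-]/[HA]) = 4.20 + log(0.002041/0.003948) = 4.20 + (-0.29) = 3.91.

3.91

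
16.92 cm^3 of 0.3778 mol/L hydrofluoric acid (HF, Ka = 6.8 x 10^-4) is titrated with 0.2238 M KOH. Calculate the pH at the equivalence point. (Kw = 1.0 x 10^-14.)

8.16

n(HF) = 0.3778 x 0.01692 = 0.006392 mol; V(KOH) at equivalence = 0.006392/0.2238 = 0.02856 L.
At equivalence all the acid is converted to F-; total volume = 0.01692 + 0.02856 = 0.04548 L, so [F-] = 0.006392/0.04548 = 0.1405 M.
Kb = Kw/Ka = 1.0e-14 / 6.8 x 10^-4 = 1.47e-11.
[OH^-] = sqrt(Kb x [F-]) = sqrt(1.47e-11 x 0.1405) = 1.44e-6 M.
pOH = 5.84, so pH = 14.00 - 5.84 = 8.16.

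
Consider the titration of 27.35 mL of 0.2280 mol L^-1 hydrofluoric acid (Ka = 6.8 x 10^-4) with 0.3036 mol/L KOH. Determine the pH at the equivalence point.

n(HF) = 0.2280 x 0.02735 = 0.006236 mol; V(KOH) at equivalence = 0.006236/0.3036 = 0.02054 L.
At equivalence all the acid is converted to F-; total volume = 0.02735 + 0.02054 = 0.04789 L, so [F-] = 0.006236/0.04789 = 0.1302 M.
Kb = Kw/Ka = 1.0e-14 / 6.8 x 10^-4 = 1.47e-11.
[OH^-] = sqrt(Kb x [F-]) = sqrt(1.47e-11 x 0.1302) = 1.38e-6 M.
pOH = 5.86, so pH = 14.00 - 5.86 = 8.14.

8.14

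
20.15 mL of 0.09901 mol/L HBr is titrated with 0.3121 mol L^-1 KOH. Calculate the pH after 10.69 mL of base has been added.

n(acid) = 0.09901 x 0.02015 = 0.001995 mol; n(KOH) added = 0.3121 x 0.01069 = 0.003336 mol.
Base is in excess by 0.003336 - 0.001995 = 0.001341 mol in a total volume of 0.03084 L.
[OH^-] = 0.001341/0.03084 = 0.04349 M, so pOH = 1.36 and pH = 14.00 - 1.36 = 12.64.

12.64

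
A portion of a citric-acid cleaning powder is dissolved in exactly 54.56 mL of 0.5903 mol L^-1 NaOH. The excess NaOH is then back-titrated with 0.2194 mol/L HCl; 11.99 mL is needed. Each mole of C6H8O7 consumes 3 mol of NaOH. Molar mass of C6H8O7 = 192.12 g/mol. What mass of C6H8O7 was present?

Total n(NaOH) added = 0.5903 x 0.05456 = 0.03221 mol.
n(HCl) used = 0.2194 x 0.01199 = 0.002631 mol, which equals the excess n(NaOH).
So n(NaOH) consumed by the sample = 0.03221 - 0.002631 = 0.02958 mol.
n(C6H8O7) = 0.02958 / 3 = 0.009859 mol.
mass = 0.009859 mol x 192.12 g/mol = 1.89 g.

1.89 g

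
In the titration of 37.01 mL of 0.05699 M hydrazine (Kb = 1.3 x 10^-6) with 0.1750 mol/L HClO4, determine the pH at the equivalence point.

4.74

n(N2H4) = 0.05699 x 0.03701 = 0.002109 mol; V(HClO4) at equivalence = 0.002109/0.1750 = 0.01205 L.
At equivalence the base is fully converted to N2H5+; total volume = 0.04906 L, so [N2H5+] = 0.002109/0.04906 = 0.04299 M.
Ka(N2H5+) = Kw/Kb = 1.0e-14 / 1.3 x 10^-6 = 7.69e-9.
[H^+] = sqrt(Ka x [N2H5+]) = sqrt(7.69e-9 x 0.04299) = 1.82e-5 M.
pH = -log(1.82e-5) = 4.74.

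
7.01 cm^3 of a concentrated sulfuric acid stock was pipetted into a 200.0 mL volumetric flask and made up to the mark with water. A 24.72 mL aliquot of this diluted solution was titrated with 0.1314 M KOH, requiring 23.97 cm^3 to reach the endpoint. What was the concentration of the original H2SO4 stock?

1.82 M

n(KOH) = 0.1314 x 0.02397 = 0.003150 mol.
n(H2SO4) in the aliquot = 0.003150 x 1/2 = 0.001575 mol.
[diluted H2SO4] = 0.001575 / 0.02472 = 0.06371 M.
Dilution factor = 200.0/7.010 = 28.53, so [stock] = 0.06371 x 28.53 = 1.82 M.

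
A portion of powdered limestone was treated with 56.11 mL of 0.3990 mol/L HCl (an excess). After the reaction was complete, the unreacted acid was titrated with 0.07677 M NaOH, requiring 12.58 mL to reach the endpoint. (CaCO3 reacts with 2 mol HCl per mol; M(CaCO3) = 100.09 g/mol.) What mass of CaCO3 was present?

Total n(HCl) added = 0.3990 x 0.05611 = 0.02239 mol.
n(NaOH) used = 0.07677 x 0.01258 = 0.0009658 mol, which equals the excess n(HCl).
So n(HCl) consumed by the sample = 0.02239 - 0.0009658 = 0.02142 mol.
n(CaCO3) = 0.02142 / 2 = 0.01071 mol.
mass = 0.01071 mol x 100.09 g/mol = 1.07 g.

1.07 g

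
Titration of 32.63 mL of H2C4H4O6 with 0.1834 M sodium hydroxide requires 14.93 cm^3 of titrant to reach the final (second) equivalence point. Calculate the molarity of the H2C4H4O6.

0.0420 M

n(NaOH) = 0.1834 x 0.01493 = 0.002738 mol.
At the final (second) equivalence point, 2 mol OH^- react per mol H2C4H4O6, so n(H2C4H4O6) = 0.002738 / 2 = 0.001369 mol.
[H2C4H4O6] = 0.001369 / 0.03263 L = 0.0420 M.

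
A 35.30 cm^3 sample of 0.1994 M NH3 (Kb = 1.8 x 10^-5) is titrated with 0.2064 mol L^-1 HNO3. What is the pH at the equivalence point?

5.12

n(NH3) = 0.1994 x 0.03530 = 0.007039 mol; V(HNO3) at equivalence = 0.007039/0.2064 = 0.03410 L.
At equivalence the base is fully converted to NH4+; total volume = 0.06940 L, so [NH4+] = 0.007039/0.06940 = 0.1014 M.
Ka(NH4+) = Kw/Kb = 1.0e-14 / 1.8 x 10^-5 = 5.56e-10.
[H^+] = sqrt(Ka x [NH4+]) = sqrt(5.56e-10 x 0.1014) = 7.51e-6 M.
pH = -log(7.51e-6) = 5.12.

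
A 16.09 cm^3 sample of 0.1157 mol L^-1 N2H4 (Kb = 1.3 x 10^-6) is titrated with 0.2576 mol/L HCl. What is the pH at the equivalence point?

4.61

n(N2H4) = 0.1157 x 0.01609 = 0.001862 mol; V(HCl) at equivalence = 0.001862/0.2576 = 0.007227 L.
At equivalence the base is fully converted to N2H5+; total volume = 0.02332 L, so [N2H5+] = 0.001862/0.02332 = 0.07984 M.
Ka(N2H5+) = Kw/Kb = 1.0e-14 / 1.3 x 10^-6 = 7.69e-9.
[H^+] = sqrt(Ka x [N2H5+]) = sqrt(7.69e-9 x 0.07984) = 2.48e-5 M.
pH = -log(2.48e-5) = 4.61.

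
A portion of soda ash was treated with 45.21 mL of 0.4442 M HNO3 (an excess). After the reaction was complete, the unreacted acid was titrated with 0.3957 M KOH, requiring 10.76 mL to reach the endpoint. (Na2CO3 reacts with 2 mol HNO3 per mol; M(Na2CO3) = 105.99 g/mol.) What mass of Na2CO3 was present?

Total n(HNO3) added = 0.4442 x 0.04521 = 0.02008 mol.
n(KOH) used = 0.3957 x 0.01076 = 0.004258 mol, which equals the excess n(HNO3).
So n(HNO3) consumed by the sample = 0.02008 - 0.004258 = 0.01582 mol.
n(Na2CO3) = 0.01582 / 2 = 0.007912 mol.
mass = 0.007912 mol x 105.99 g/mol = 0.839 g.

0.839 g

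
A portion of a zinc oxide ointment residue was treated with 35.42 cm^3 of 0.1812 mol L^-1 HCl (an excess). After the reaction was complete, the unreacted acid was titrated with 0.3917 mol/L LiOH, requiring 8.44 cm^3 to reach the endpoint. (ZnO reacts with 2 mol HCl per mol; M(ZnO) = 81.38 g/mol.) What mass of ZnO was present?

0.127 g

Total n(HCl) added = 0.1812 x 0.03542 = 0.006418 mol.
n(LiOH) used = 0.3917 x 0.008440 = 0.003306 mol, which equals the excess n(HCl).
So n(HCl) consumed by the sample = 0.006418 - 0.003306 = 0.003112 mol.
n(ZnO) = 0.003112 / 2 = 0.001556 mol.
mass = 0.001556 mol x 81.38 g/mol = 0.127 g.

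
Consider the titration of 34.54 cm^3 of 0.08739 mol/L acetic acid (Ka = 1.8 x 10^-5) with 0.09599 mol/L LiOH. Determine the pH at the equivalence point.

n(CH3COOH) = 0.08739 x 0.03454 = 0.003018 mol; V(LiOH) at equivalence = 0.003018/0.09599 = 0.03145 L.
At equivalence all the acid is converted to CH3COO-; total volume = 0.03454 + 0.03145 = 0.06599 L, so [CH3COO-] = 0.003018/0.06599 = 0.04574 M.
Kb = Kw/Ka = 1.0e-14 / 1.8 x 10^-5 = 5.56e-10.
[OH^-] = sqrt(Kb x [CH3COO-]) = sqrt(5.56e-10 x 0.04574) = 5.04e-6 M.
pOH = 5.30, so pH = 14.00 - 5.30 = 8.70.

8.70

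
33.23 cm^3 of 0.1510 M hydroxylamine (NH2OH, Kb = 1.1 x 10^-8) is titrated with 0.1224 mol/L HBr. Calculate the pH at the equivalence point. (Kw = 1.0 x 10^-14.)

3.61

n(NH2OH) = 0.1510 x 0.03323 = 0.005018 mol; V(HBr) at equivalence = 0.005018/0.1224 = 0.04099 L.
At equivalence the base is fully converted to NH3OH+; total volume = 0.07422 L, so [NH3OH+] = 0.005018/0.07422 = 0.06760 M.
Ka(NH3OH+) = Kw/Kb = 1.0e-14 / 1.1 x 10^-8 = 9.09e-7.
[H^+] = sqrt(Ka x [NH3OH+]) = sqrt(9.09e-7 x 0.06760) = 0.000248 M.
pH = -log(0.000248) = 3.61.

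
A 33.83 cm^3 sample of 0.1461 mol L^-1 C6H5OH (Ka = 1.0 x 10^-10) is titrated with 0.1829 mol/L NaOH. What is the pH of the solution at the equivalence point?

11.45

n(C6H5OH) = 0.1461 x 0.03383 = 0.004943 mol; V(NaOH) at equivalence = 0.004943/0.1829 = 0.02702 L.
At equivalence all the acid is converted to C6H5O-; total volume = 0.03383 + 0.02702 = 0.06085 L, so [C6H5O-] = 0.004943/0.06085 = 0.08122 M.
Kb = Kw/Ka = 1.0e-14 / 1.0 x 10^-10 = 0.000100.
[OH^-] = sqrt(Kb x [C6H5O-]) = sqrt(0.000100 x 0.08122) = 0.00285 M.
pOH = 2.55, so pH = 14.00 - 2.55 = 11.45.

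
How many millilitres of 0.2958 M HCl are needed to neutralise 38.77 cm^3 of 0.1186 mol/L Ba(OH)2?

n(Ba(OH)2) = 0.1186 mol/L x 0.03877 L = 0.004598 mol.
The neutralisation is 1 Ba(OH)2 : 2 HCl, so n(HCl) = 0.004598 x 2/1 = 0.009196 mol.
V(HCl) = 0.009196 / 0.2958 = 0.03109 L = 31.1 mL.

31.1 mL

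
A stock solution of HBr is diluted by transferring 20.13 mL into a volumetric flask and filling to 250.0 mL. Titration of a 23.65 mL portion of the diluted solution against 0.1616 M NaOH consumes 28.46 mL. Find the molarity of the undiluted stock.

2.42 M

n(NaOH) = 0.1616 x 0.02846 = 0.004599 mol.
n(HBr) in the aliquot = 0.004599 mol.
[diluted HBr] = 0.004599 / 0.02365 = 0.1945 M.
Dilution factor = 250.0/20.13 = 12.42, so [stock] = 0.1945 x 12.42 = 2.42 M.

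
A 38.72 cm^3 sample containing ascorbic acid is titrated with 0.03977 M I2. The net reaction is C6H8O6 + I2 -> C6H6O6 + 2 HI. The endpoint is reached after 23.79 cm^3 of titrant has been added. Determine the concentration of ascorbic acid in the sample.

n(I2) = 0.03977 x 0.02379 = 0.0009461 mol.
From the balanced equation, 1 mol I2 reacts with 1 mol ascorbic acid, so n(ascorbic acid) = 0.0009461 x 1/1 = 0.0009461 mol.
[ascorbic acid] = 0.0009461 / 0.03872 L = 0.0244 M.

0.0244 M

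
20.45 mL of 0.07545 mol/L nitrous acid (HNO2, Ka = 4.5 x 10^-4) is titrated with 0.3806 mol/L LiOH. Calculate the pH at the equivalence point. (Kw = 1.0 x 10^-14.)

8.07

n(HNO2) = 0.07545 x 0.02045 = 0.001543 mol; V(LiOH) at equivalence = 0.001543/0.3806 = 0.004054 L.
At equivalence all the acid is converted to NO2-; total volume = 0.02045 + 0.004054 = 0.02450 L, so [NO2-] = 0.001543/0.02450 = 0.06297 M.
Kb = Kw/Ka = 1.0e-14 / 4.5 x 10^-4 = 2.22e-11.
[OH^-] = sqrt(Kb x [NO2-]) = sqrt(2.22e-11 x 0.06297) = 1.18e-6 M.
pOH = 5.93, so pH = 14.00 - 5.93 = 8.07.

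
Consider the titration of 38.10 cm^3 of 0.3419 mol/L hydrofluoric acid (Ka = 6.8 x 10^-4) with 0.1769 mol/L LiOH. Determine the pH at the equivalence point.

n(HF) = 0.3419 x 0.03810 = 0.01303 mol; V(LiOH) at equivalence = 0.01303/0.1769 = 0.07364 L.
At equivalence all the acid is converted to F-; total volume = 0.03810 + 0.07364 = 0.1117 L, so [F-] = 0.01303/0.1117 = 0.1166 M.
Kb = Kw/Ka = 1.0e-14 / 6.8 x 10^-4 = 1.47e-11.
[OH^-] = sqrt(Kb x [F-]) = sqrt(1.47e-11 x 0.1166) = 1.31e-6 M.
pOH = 5.88, so pH = 14.00 - 5.88 = 8.12.

8.12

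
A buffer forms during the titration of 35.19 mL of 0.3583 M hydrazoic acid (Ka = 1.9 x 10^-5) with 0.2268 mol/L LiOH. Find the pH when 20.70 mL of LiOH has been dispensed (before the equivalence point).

4.49

Initial n(HN3) = 0.3583 x 0.03519 = 0.01261 mol.
n(LiOH) added = 0.2268 x 0.02070 = 0.004695 mol, converting that many moles of HN3 to N3-.
Remaining n(HN3) = 0.007914 mol; n(N3-) = 0.004695 mol.
By Henderson-Hasselbalch, pH = pKa + log([A^-]/[HA]) = 4.72 + log(0.004695/0.007914) = 4.72 + (-0.23) = 4.49.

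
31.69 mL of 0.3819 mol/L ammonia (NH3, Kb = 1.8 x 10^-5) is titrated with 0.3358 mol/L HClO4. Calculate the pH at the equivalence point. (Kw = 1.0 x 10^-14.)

n(NH3) = 0.3819 x 0.03169 = 0.01210 mol; V(HClO4) at equivalence = 0.01210/0.3358 = 0.03604 L.
At equivalence the base is fully converted to NH4+; total volume = 0.06773 L, so [NH4+] = 0.01210/0.06773 = 0.1787 M.
Ka(NH4+) = Kw/Kb = 1.0e-14 / 1.8 x 10^-5 = 5.56e-10.
[H^+] = sqrt(Ka x [NH4+]) = sqrt(5.56e-10 x 0.1787) = 9.96e-6 M.
pH = -log(9.96e-6) = 5.00.

5.00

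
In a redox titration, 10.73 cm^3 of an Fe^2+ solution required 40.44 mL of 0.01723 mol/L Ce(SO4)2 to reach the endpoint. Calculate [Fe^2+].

n(Ce(SO4)2) = 0.01723 x 0.04044 = 0.0006968 mol.
From the balanced equation, 1 mol Ce(SO4)2 reacts with 1 mol Fe^2+, so n(Fe^2+) = 0.0006968 x 1/1 = 0.0006968 mol.
[Fe^2+] = 0.0006968 / 0.01073 L = 0.0649 M.

0.0649 M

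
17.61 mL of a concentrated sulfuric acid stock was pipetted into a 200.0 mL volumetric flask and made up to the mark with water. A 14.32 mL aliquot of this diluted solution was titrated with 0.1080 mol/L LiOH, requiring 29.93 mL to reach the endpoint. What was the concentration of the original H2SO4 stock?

n(LiOH) = 0.1080 x 0.02993 = 0.003232 mol.
n(H2SO4) in the aliquot = 0.003232 x 1/2 = 0.001616 mol.
[diluted H2SO4] = 0.001616 / 0.01432 = 0.1129 M.
Dilution factor = 200.0/17.61 = 11.36, so [stock] = 0.1129 x 11.36 = 1.28 M.

1.28 M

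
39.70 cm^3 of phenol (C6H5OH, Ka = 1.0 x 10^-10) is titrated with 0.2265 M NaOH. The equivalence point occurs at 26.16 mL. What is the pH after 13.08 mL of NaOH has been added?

13.08 mL is exactly half the equivalence volume (26.16/2), i.e. the half-equivalence point.
There, n(HA) = n(A^-), so pH = pKa = -log(1.0 x 10^-10) = 10.00.

10.00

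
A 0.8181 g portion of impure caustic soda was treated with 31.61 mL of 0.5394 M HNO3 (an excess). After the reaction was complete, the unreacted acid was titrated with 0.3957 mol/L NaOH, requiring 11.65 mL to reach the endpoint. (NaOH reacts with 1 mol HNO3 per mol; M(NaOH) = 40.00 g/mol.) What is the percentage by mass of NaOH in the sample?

60.8%

Total n(HNO3) added = 0.5394 x 0.03161 = 0.01705 mol.
n(NaOH) used = 0.3957 x 0.01165 = 0.004610 mol, which equals the excess n(HNO3).
So n(HNO3) consumed by the sample = 0.01705 - 0.004610 = 0.01244 mol.
n(NaOH) = 0.01244 / 1 = 0.01244 mol.
mass NaOH = 0.01244 x 40.00 = 0.4976 g, so %NaOH = 0.4976/0.8181 x 100 = 60.8%.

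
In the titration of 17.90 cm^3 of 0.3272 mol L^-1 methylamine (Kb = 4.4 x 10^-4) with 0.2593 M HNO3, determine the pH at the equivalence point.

n(CH3NH2) = 0.3272 x 0.01790 = 0.005857 mol; V(HNO3) at equivalence = 0.005857/0.2593 = 0.02259 L.
At equivalence the base is fully converted to CH3NH3+; total volume = 0.04049 L, so [CH3NH3+] = 0.005857/0.04049 = 0.1447 M.
Ka(CH3NH3+) = Kw/Kb = 1.0e-14 / 4.4 x 10^-4 = 2.27e-11.
[H^+] = sqrt(Ka x [CH3NH3+]) = sqrt(2.27e-11 x 0.1447) = 1.81e-6 M.
pH = -log(1.81e-6) = 5.74.

5.74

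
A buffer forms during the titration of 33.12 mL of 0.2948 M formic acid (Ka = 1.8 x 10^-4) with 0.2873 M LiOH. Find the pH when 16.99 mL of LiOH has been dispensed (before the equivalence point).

3.74

Initial n(HCOOH) = 0.2948 x 0.03312 = 0.009764 mol.
n(LiOH) added = 0.2873 x 0.01699 = 0.004881 mol, converting that many moles of HCOOH to HCOO-.
Remaining n(HCOOH) = 0.004883 mol; n(HCOO-) = 0.004881 mol.
By Henderson-Hasselbalch, pH = pKa + log([A^-]/[HA]) = 3.74 + log(0.004881/0.004883) = 3.74 + (-0.00) = 3.74.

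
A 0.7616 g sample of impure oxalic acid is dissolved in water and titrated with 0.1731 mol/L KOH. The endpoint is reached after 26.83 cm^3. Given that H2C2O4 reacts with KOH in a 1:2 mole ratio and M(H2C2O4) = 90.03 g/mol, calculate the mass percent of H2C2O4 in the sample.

27.5%

n(KOH) = 0.1731 x 0.02683 = 0.004644 mol.
n(H2C2O4) = 0.004644 / 2 = 0.002322 mol.
mass of H2C2O4 = 0.002322 x 90.03 = 0.2091 g.
% purity = 0.2091 / 0.7616 x 100 = 27.5%.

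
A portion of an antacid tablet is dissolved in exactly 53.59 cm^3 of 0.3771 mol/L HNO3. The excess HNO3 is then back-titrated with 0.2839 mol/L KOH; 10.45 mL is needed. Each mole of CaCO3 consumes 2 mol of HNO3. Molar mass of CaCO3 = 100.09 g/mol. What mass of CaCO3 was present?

0.863 g

Total n(HNO3) added = 0.3771 x 0.05359 = 0.02021 mol.
n(KOH) used = 0.2839 x 0.01045 = 0.002967 mol, which equals the excess n(HNO3).
So n(HNO3) consumed by the sample = 0.02021 - 0.002967 = 0.01724 mol.
n(CaCO3) = 0.01724 / 2 = 0.008621 mol.
mass = 0.008621 mol x 100.09 g/mol = 0.863 g.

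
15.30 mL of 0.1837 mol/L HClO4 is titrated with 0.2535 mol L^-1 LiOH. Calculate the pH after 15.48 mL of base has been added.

12.56

n(acid) = 0.1837 x 0.01530 = 0.002811 mol; n(LiOH) added = 0.2535 x 0.01548 = 0.003924 mol.
Base is in excess by 0.003924 - 0.002811 = 0.001114 mol in a total volume of 0.03078 L.
[OH^-] = 0.001114/0.03078 = 0.03618 M, so pOH = 1.44 and pH = 14.00 - 1.44 = 12.56.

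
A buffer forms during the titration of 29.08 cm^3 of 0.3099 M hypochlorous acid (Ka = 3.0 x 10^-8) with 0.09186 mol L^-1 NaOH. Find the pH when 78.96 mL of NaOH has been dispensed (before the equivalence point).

Initial n(HClO) = 0.3099 x 0.02908 = 0.009012 mol.
n(NaOH) added = 0.09186 x 0.07896 = 0.007253 mol, converting that many moles of HClO to ClO-.
Remaining n(HClO) = 0.001759 mol; n(ClO-) = 0.007253 mol.
By Henderson-Hasselbalch, pH = pKa + log([A^-]/[HA]) = 7.52 + log(0.007253/0.001759) = 7.52 + (+0.62) = 8.14.

8.14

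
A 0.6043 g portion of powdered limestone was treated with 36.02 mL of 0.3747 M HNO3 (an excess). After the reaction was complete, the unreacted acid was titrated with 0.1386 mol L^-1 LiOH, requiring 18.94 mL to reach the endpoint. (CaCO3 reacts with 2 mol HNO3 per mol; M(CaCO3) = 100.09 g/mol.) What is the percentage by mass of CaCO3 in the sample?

90.0%

Total n(HNO3) added = 0.3747 x 0.03602 = 0.01350 mol.
n(LiOH) used = 0.1386 x 0.01894 = 0.002625 mol, which equals the excess n(HNO3).
So n(HNO3) consumed by the sample = 0.01350 - 0.002625 = 0.01087 mol.
n(CaCO3) = 0.01087 / 2 = 0.005436 mol.
mass CaCO3 = 0.005436 x 100.09 = 0.5441 g, so %CaCO3 = 0.5441/0.6043 x 100 = 90.0%.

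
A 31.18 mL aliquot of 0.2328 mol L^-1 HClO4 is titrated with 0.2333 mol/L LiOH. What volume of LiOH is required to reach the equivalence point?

31.1 mL

n(HClO4) = 0.2328 mol/L x 0.03118 L = 0.007259 mol.
At equivalence n(LiOH) = n(HClO4) = 0.007259 mol.
V(LiOH) = 0.007259 / 0.2333 = 0.03111 L = 31.1 mL.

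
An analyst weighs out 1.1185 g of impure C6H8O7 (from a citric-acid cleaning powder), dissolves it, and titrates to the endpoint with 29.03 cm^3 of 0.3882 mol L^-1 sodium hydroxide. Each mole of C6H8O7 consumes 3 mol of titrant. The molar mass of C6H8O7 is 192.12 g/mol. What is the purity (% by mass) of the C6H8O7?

64.5%

n(NaOH) = 0.3882 x 0.02903 = 0.01127 mol.
n(C6H8O7) = 0.01127 / 3 = 0.003756 mol.
mass of C6H8O7 = 0.003756 x 192.12 = 0.7217 g.
% purity = 0.7217 / 1.1185 x 100 = 64.5%.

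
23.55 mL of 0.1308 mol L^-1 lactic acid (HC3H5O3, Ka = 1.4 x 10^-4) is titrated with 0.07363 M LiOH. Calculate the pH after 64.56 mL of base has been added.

12.28

n(acid) = 0.1308 x 0.02355 = 0.003080 mol; n(LiOH) added = 0.07363 x 0.06456 = 0.004754 mol.
Base is in excess by 0.004754 - 0.003080 = 0.001673 mol in a total volume of 0.08811 L.
[OH^-] = 0.001673/0.08811 = 0.01899 M, so pOH = 1.72 and pH = 14.00 - 1.72 = 12.28.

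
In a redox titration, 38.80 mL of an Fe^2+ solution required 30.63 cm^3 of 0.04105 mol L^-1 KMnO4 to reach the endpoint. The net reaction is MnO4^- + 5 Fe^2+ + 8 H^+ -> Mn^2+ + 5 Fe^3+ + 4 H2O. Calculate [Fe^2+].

0.162 M

n(KMnO4) = 0.04105 x 0.03063 = 0.001257 mol.
From the balanced equation, 1 mol KMnO4 reacts with 5 mol Fe^2+, so n(Fe^2+) = 0.001257 x 5/1 = 0.006287 mol.
[Fe^2+] = 0.006287 / 0.03880 L = 0.162 M.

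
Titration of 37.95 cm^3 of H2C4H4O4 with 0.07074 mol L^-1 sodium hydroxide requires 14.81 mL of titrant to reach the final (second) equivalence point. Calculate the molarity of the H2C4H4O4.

n(NaOH) = 0.07074 x 0.01481 = 0.001048 mol.
At the final (second) equivalence point, 2 mol OH^- react per mol H2C4H4O4, so n(H2C4H4O4) = 0.001048 / 2 = 0.0005238 mol.
[H2C4H4O4] = 0.0005238 / 0.03795 L = 0.0138 M.

0.0138 M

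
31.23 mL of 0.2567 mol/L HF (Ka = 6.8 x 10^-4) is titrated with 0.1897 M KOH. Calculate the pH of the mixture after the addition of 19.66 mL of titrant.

3.11

Initial n(HF) = 0.2567 x 0.03123 = 0.008017 mol.
n(KOH) added = 0.1897 x 0.01966 = 0.003730 mol, converting that many moles of HF to F-.
Remaining n(HF) = 0.004287 mol; n(F-) = 0.003730 mol.
By Henderson-Hasselbalch, pH = pKa + log([A^-]/[HA]) = 3.17 + log(0.003730/0.004287) = 3.17 + (-0.06) = 3.11.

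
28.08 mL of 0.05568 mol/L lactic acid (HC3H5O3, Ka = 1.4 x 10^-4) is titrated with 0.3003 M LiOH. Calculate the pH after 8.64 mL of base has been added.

12.45

n(acid) = 0.05568 x 0.02808 = 0.001563 mol; n(LiOH) added = 0.3003 x 0.008640 = 0.002595 mol.
Base is in excess by 0.002595 - 0.001563 = 0.001031 mol in a total volume of 0.03672 L.
[OH^-] = 0.001031/0.03672 = 0.02808 M, so pOH = 1.55 and pH = 14.00 - 1.55 = 12.45.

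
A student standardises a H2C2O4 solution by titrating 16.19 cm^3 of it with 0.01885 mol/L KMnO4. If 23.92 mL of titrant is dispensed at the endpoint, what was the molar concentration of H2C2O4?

0.0696 M

n(KMnO4) = 0.01885 x 0.02392 = 0.0004509 mol.
From the balanced equation, 2 mol KMnO4 reacts with 5 mol H2C2O4, so n(H2C2O4) = 0.0004509 x 5/2 = 0.001127 mol.
[H2C2O4] = 0.001127 / 0.01619 L = 0.0696 M.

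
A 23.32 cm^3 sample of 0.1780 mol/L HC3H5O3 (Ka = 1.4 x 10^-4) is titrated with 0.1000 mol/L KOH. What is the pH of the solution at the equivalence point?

n(HC3H5O3) = 0.1780 x 0.02332 = 0.004151 mol; V(KOH) at equivalence = 0.004151/0.1000 = 0.04151 L.
At equivalence all the acid is converted to C3H5O3-; total volume = 0.02332 + 0.04151 = 0.06483 L, so [C3H5O3-] = 0.004151/0.06483 = 0.06403 M.
Kb = Kw/Ka = 1.0e-14 / 1.4 x 10^-4 = 7.14e-11.
[OH^-] = sqrt(Kb x [C3H5O3-]) = sqrt(7.14e-11 x 0.06403) = 2.14e-6 M.
pOH = 5.67, so pH = 14.00 - 5.67 = 8.33.

8.33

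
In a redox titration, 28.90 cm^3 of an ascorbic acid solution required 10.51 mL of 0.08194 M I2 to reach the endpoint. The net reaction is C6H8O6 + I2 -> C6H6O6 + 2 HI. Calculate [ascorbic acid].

0.0298 M

n(I2) = 0.08194 x 0.01051 = 0.0008612 mol.
From the balanced equation, 1 mol I2 reacts with 1 mol ascorbic acid, so n(ascorbic acid) = 0.0008612 x 1/1 = 0.0008612 mol.
[ascorbic acid] = 0.0008612 / 0.02890 L = 0.0298 M.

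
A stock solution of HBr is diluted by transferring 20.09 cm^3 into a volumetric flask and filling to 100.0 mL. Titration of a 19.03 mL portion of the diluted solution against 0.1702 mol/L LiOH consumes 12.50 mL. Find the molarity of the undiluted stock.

0.556 M

n(LiOH) = 0.1702 x 0.01250 = 0.002128 mol.
n(HBr) in the aliquot = 0.002128 mol.
[diluted HBr] = 0.002128 / 0.01903 = 0.1118 M.
Dilution factor = 100.0/20.09 = 4.978, so [stock] = 0.1118 x 4.978 = 0.556 M.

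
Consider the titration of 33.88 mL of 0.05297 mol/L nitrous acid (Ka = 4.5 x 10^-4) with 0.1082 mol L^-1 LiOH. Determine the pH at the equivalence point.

n(HNO2) = 0.05297 x 0.03388 = 0.001795 mol; V(LiOH) at equivalence = 0.001795/0.1082 = 0.01659 L.
At equivalence all the acid is converted to NO2-; total volume = 0.03388 + 0.01659 = 0.05047 L, so [NO2-] = 0.001795/0.05047 = 0.03556 M.
Kb = Kw/Ka = 1.0e-14 / 4.5 x 10^-4 = 2.22e-11.
[OH^-] = sqrt(Kb x [NO2-]) = sqrt(2.22e-11 x 0.03556) = 8.89e-7 M.
pOH = 6.05, so pH = 14.00 - 6.05 = 7.95.

7.95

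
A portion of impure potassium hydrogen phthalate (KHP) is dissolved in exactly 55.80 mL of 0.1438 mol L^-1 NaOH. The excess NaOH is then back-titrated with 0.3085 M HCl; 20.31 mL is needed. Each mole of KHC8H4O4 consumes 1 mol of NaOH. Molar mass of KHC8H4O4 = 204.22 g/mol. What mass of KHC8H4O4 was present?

0.359 g

Total n(NaOH) added = 0.1438 x 0.05580 = 0.008024 mol.
n(HCl) used = 0.3085 x 0.02031 = 0.006266 mol, which equals the excess n(NaOH).
So n(NaOH) consumed by the sample = 0.008024 - 0.006266 = 0.001758 mol.
n(KHC8H4O4) = 0.001758 / 1 = 0.001758 mol.
mass = 0.001758 mol x 204.22 g/mol = 0.359 g.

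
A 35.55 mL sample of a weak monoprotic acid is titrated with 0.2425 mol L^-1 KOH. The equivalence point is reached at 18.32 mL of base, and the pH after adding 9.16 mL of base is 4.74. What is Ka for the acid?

1.8 x 10^-5

9.16 mL is half of the equivalence volume, so this is the half-equivalence point where [HA] = [A^-].
At half-equivalence pH = pKa, so pKa = 4.74.
Ka = 10^(-4.74) = 1.8 x 10^-5.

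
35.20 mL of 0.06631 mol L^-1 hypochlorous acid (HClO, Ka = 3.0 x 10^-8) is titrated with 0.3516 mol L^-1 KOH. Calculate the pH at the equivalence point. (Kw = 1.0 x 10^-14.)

10.13

n(HClO) = 0.06631 x 0.03520 = 0.002334 mol; V(KOH) at equivalence = 0.002334/0.3516 = 0.006639 L.
At equivalence all the acid is converted to ClO-; total volume = 0.03520 + 0.006639 = 0.04184 L, so [ClO-] = 0.002334/0.04184 = 0.05579 M.
Kb = Kw/Ka = 1.0e-14 / 3.0 x 10^-8 = 3.33e-7.
[OH^-] = sqrt(Kb x [ClO-]) = sqrt(3.33e-7 x 0.05579) = 0.000136 M.
pOH = 3.87, so pH = 14.00 - 3.87 = 10.13.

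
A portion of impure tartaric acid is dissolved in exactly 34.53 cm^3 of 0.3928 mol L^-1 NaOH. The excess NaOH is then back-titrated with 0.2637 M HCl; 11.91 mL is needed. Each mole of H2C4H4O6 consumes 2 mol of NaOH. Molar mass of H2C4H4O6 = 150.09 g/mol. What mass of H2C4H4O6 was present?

Total n(NaOH) added = 0.3928 x 0.03453 = 0.01356 mol.
n(HCl) used = 0.2637 x 0.01191 = 0.003141 mol, which equals the excess n(NaOH).
So n(NaOH) consumed by the sample = 0.01356 - 0.003141 = 0.01042 mol.
n(H2C4H4O6) = 0.01042 / 2 = 0.005211 mol.
mass = 0.005211 mol x 150.09 g/mol = 0.782 g.

0.782 g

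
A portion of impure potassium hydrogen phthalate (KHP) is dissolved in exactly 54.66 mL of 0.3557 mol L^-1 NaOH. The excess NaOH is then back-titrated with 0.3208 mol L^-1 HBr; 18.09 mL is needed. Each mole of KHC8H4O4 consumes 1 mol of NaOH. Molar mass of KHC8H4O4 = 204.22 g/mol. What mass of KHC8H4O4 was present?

2.79 g

Total n(NaOH) added = 0.3557 x 0.05466 = 0.01944 mol.
n(HBr) used = 0.3208 x 0.01809 = 0.005803 mol, which equals the excess n(NaOH).
So n(NaOH) consumed by the sample = 0.01944 - 0.005803 = 0.01364 mol.
n(KHC8H4O4) = 0.01364 / 1 = 0.01364 mol.
mass = 0.01364 mol x 204.22 g/mol = 2.79 g.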